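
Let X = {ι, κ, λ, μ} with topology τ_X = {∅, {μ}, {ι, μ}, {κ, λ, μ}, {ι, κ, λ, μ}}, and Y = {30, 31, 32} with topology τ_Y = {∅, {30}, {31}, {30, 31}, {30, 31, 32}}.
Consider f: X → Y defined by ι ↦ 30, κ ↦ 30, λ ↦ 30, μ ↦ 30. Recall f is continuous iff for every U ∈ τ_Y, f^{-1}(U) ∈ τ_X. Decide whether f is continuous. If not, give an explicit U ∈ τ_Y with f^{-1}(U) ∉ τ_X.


f IS continuous.

Compute f^{-1}(U) for each U ∈ τ_Y:
  U = ∅: f^{-1}(U) = ∅ ∈ τ_X ✓.
  U = {30}: f^{-1}(U) = {ι, κ, λ, μ} ∈ τ_X ✓.
  U = {31}: f^{-1}(U) = ∅ ∈ τ_X ✓.
  U = {30, 31}: f^{-1}(U) = {ι, κ, λ, μ} ∈ τ_X ✓.
  U = {30, 31, 32}: f^{-1}(U) = {ι, κ, λ, μ} ∈ τ_X ✓.
Every preimage lies in τ_X, so f IS continuous.


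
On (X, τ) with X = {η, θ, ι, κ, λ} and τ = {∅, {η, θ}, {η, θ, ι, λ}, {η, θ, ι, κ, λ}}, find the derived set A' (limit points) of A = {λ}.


A' = {ι, κ}

For each x ∈ X, list the open sets U ∈ τ with x ∈ U, then check whether U ∩ (A ∖ {x}) ≠ ∅ for every such U.
  x = η: open {η, θ} ∋ x has {η, θ} ∩ (A ∖ {η}) = ∅, so x is NOT a limit point.
  x = θ: open {η, θ} ∋ x has {η, θ} ∩ (A ∖ {θ}) = ∅, so x is NOT a limit point.
  x = ι: opens ∋ x are {η, θ, ι, λ}, {η, θ, ι, κ, λ}; each meets A ∖ {ι}, so x IS a limit point.
  x = κ: opens ∋ x are {η, θ, ι, κ, λ}; each meets A ∖ {κ}, so x IS a limit point.
  x = λ: open {η, θ, ι, λ} ∋ x has {η, θ, ι, λ} ∩ (A ∖ {λ}) = ∅, so x is NOT a limit point.
Collecting: A' = {ι, κ}.


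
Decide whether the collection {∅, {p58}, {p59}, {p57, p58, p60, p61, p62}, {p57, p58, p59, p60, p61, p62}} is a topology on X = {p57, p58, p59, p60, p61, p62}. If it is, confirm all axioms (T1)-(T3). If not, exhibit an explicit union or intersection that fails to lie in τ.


τ is NOT a topology on X.

Axiom (T1): ∅ ∈ τ? Yes; X ∈ τ? Yes.
Axiom (T2/T3): check pairwise unions and intersections of members of τ.
Counterexample for (T2): {p58} ∪ {p59} = {p58, p59} ∉ τ. Therefore τ is NOT a topology.


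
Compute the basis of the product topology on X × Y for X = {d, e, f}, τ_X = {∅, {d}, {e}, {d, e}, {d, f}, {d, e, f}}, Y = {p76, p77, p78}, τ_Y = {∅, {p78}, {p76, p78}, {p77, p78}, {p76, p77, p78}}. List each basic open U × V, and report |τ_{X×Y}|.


Basis B = {∅ × ∅, {d} × {p78}, {e} × {p78}, {d} × {p76, p78}, {d} × {p77, p78}, {d, e} × {p78}, {d, f} × {p78}, {e} × {p76, p78}, {e} × {p77, p78}, {d} × {p76, p77, p78}, {d, e, f} × {p78}, {e} × {p76, p77, p78}, {d, e} × {p76, p78}, {d, f} × {p76, p78}, {d, e} × {p77, p78}, {d, f} × {p77, p78}, {d, e} × {p76, p77, p78}, {d, f} × {p76, p77, p78}, {d, e, f} × {p76, p78}, {d, e, f} × {p77, p78}, {d, e, f} × {p76, p77, p78}}; |τ_{X×Y}| = 70.

Enumerate products U × V with U ∈ τ_X, V ∈ τ_Y (deduplicated):
  ∅ × ∅ = {} (∅)
  {d} × {p78} = {(d,p78)}
  {e} × {p78} = {(e,p78)}
  {d} × {p76, p78} = {(d,p76), (d,p78)}
  {d} × {p77, p78} = {(d,p77), (d,p78)}
  {d, e} × {p78} = {(d,p78), (e,p78)}
  {d, f} × {p78} = {(d,p78), (f,p78)}
  {e} × {p76, p78} = {(e,p76), (e,p78)}
  {e} × {p77, p78} = {(e,p77), (e,p78)}
  {d} × {p76, p77, p78} = {(d,p76), (d,p77), (d,p78)}
  {d, e, f} × {p78} = {(d,p78), (e,p78), (f,p78)}
  {e} × {p76, p77, p78} = {(e,p76), (e,p77), (e,p78)}
  {d, e} × {p76, p78} = {(d,p76), (d,p78), (e,p76), (e,p78)}
  {d, f} × {p76, p78} = {(d,p76), (d,p78), (f,p76), (f,p78)}
  {d, e} × {p77, p78} = {(d,p77), (d,p78), (e,p77), (e,p78)}
  {d, f} × {p77, p78} = {(d,p77), (d,p78), (f,p77), (f,p78)}
  {d, e} × {p76, p77, p78} = {(d,p76), (d,p77), (d,p78), (e,p76), (e,p77), (e,p78)}
  {d, f} × {p76, p77, p78} = {(d,p76), (d,p77), (d,p78), (f,p76), (f,p77), (f,p78)}
  {d, e, f} × {p76, p78} = {(d,p76), (d,p78), (e,p76), (e,p78), (f,p76), (f,p78)}
  {d, e, f} × {p77, p78} = {(d,p77), (d,p78), (e,p77), (e,p78), (f,p77), (f,p78)}
  {d, e, f} × {p76, p77, p78} = {(d,p76), (d,p77), (d,p78), (e,p76), (e,p77), (e,p78), (f,p76), (f,p77), (f,p78)}
These 21 distinct sets form the basis B.
Close under arbitrary unions to get τ_{X×Y}; counting gives |τ_{X×Y}| = 70.


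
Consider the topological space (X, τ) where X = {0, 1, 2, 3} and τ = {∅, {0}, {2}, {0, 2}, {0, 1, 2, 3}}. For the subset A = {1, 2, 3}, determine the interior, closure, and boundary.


int(A) = {2}, cl(A) = {1, 2, 3}, ∂A = {1, 3}.

Closed sets in (X, τ) are complements of opens:
  closed(X, τ) = {∅, {1, 3}, {0, 1, 3}, {1, 2, 3}, {0, 1, 2, 3}}.
int(A) = ⋃ {U ∈ τ : U ⊆ A}. Opens contained in A: ∅, {2}.
Taking the union of these: int(A) = {2}.
cl(A) = ⋂ {C closed : A ⊆ C}. Closed sets containing A: {1, 2, 3}, {0, 1, 2, 3}.
Intersecting these: cl(A) = {1, 2, 3}.
∂A = cl(A) ∖ int(A) = {1, 2, 3} ∖ {2} = {1, 3}.


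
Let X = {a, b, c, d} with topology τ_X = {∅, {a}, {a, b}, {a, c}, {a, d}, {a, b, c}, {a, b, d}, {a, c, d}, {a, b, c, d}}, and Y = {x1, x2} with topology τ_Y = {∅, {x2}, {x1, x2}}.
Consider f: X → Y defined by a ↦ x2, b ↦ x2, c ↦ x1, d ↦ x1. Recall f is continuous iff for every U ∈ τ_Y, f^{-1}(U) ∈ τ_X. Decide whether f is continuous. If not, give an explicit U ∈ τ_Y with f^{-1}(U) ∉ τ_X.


f IS continuous.

Compute f^{-1}(U) for each U ∈ τ_Y:
  U = ∅: f^{-1}(U) = ∅ ∈ τ_X ✓.
  U = {x2}: f^{-1}(U) = {a, b} ∈ τ_X ✓.
  U = {x1, x2}: f^{-1}(U) = {a, b, c, d} ∈ τ_X ✓.
Every preimage lies in τ_X, so f IS continuous.


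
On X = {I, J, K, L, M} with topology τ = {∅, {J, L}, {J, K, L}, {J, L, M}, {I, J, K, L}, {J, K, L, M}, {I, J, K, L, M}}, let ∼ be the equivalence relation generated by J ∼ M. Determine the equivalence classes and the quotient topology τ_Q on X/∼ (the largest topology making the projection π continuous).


X/∼ = {[I], [J=M], [K], [L]}; |τ_Q| = 4.

Equivalence classes: [I], [J=M], [K], [L].
Quotient map π: X → X/∼ sends I ↦ [I], J ↦ [J=M], K ↦ [K], L ↦ [L], M ↦ [J=M].
For each subset V ⊆ X/∼, compute π^{-1}(V) ⊆ X and check whether π^{-1}(V) ∈ τ. V is open in τ_Q iff π^{-1}(V) ∈ τ.
  V = {}: π^{-1}(V) = ∅ ∈ τ ✓.
  V = {[I]}: π^{-1}(V) = {I} ∉ τ ✗.
  V = {[J=M]}: π^{-1}(V) = {J, M} ∉ τ ✗.
  V = {[I], [J=M]}: π^{-1}(V) = {I, J, M} ∉ τ ✗.
  V = {[K]}: π^{-1}(V) = {K} ∉ τ ✗.
  V = {[I], [K]}: π^{-1}(V) = {I, K} ∉ τ ✗.
  V = {[J=M], [K]}: π^{-1}(V) = {J, K, M} ∉ τ ✗.
  V = {[I], [J=M], [K]}: π^{-1}(V) = {I, J, K, M} ∉ τ ✗.
  V = {[L]}: π^{-1}(V) = {L} ∉ τ ✗.
  V = {[I], [L]}: π^{-1}(V) = {I, L} ∉ τ ✗.
  V = {[J=M], [L]}: π^{-1}(V) = {J, L, M} ∈ τ ✓.
  V = {[I], [J=M], [L]}: π^{-1}(V) = {I, J, L, M} ∉ τ ✗.
  V = {[K], [L]}: π^{-1}(V) = {K, L} ∉ τ ✗.
  V = {[I], [K], [L]}: π^{-1}(V) = {I, K, L} ∉ τ ✗.
  V = {[J=M], [K], [L]}: π^{-1}(V) = {J, K, L, M} ∈ τ ✓.
  V = {[I], [J=M], [K], [L]}: π^{-1}(V) = {I, J, K, L, M} ∈ τ ✓.
Open sets in the quotient: τ_Q = {{}, {[J=M], [L]}, {[J=M], [K], [L]}, {[I], [J=M], [K], [L]}} (4 elements).


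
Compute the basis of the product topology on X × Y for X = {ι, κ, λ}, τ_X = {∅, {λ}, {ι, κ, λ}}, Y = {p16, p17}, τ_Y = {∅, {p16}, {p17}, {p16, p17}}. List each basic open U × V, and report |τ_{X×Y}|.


Basis B = {∅ × ∅, {λ} × {p16}, {λ} × {p17}, {λ} × {p16, p17}, {ι, κ, λ} × {p16}, {ι, κ, λ} × {p17}, {ι, κ, λ} × {p16, p17}}; |τ_{X×Y}| = 9.

Enumerate products U × V with U ∈ τ_X, V ∈ τ_Y (deduplicated):
  ∅ × ∅ = {} (∅)
  {λ} × {p16} = {(λ,p16)}
  {λ} × {p17} = {(λ,p17)}
  {λ} × {p16, p17} = {(λ,p16), (λ,p17)}
  {ι, κ, λ} × {p16} = {(ι,p16), (κ,p16), (λ,p16)}
  {ι, κ, λ} × {p17} = {(ι,p17), (κ,p17), (λ,p17)}
  {ι, κ, λ} × {p16, p17} = {(ι,p16), (ι,p17), (κ,p16), (κ,p17), (λ,p16), (λ,p17)}
These 7 distinct sets form the basis B.
Close under arbitrary unions to get τ_{X×Y}; counting gives |τ_{X×Y}| = 9.


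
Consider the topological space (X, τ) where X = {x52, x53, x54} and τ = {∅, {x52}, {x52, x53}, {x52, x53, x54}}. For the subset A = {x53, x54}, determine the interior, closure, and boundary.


int(A) = ∅, cl(A) = {x53, x54}, ∂A = {x53, x54}.

Closed sets in (X, τ) are complements of opens:
  closed(X, τ) = {∅, {x54}, {x53, x54}, {x52, x53, x54}}.
int(A) = ⋃ {U ∈ τ : U ⊆ A}. Opens contained in A: ∅.
Taking the union of these: int(A) = ∅.
cl(A) = ⋂ {C closed : A ⊆ C}. Closed sets containing A: {x53, x54}, {x52, x53, x54}.
Intersecting these: cl(A) = {x53, x54}.
∂A = cl(A) ∖ int(A) = {x53, x54} ∖ ∅ = {x53, x54}.


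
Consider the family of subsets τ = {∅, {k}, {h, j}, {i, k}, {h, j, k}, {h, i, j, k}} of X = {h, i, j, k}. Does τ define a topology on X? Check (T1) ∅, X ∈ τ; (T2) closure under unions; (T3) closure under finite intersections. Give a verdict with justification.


τ IS a topology on X.

Axiom (T1): ∅ ∈ τ? Yes; X ∈ τ? Yes.
Axiom (T2/T3): check pairwise unions and intersections of members of τ.
All pairwise intersections and unions checked — each lies in τ. Therefore τ satisfies (T1), (T2), (T3): it IS a topology on X.


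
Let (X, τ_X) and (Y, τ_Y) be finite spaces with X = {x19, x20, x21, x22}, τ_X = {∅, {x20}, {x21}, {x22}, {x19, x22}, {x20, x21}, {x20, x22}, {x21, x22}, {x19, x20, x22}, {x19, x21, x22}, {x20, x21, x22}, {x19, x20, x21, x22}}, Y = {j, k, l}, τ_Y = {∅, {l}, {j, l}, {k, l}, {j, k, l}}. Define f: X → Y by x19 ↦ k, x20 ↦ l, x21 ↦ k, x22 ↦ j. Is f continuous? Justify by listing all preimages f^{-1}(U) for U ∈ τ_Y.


f is NOT continuous.

Compute f^{-1}(U) for each U ∈ τ_Y:
  U = ∅: f^{-1}(U) = ∅ ∈ τ_X ✓.
  U = {l}: f^{-1}(U) = {x20} ∈ τ_X ✓.
  U = {j, l}: f^{-1}(U) = {x20, x22} ∈ τ_X ✓.
  U = {k, l}: f^{-1}(U) = {x19, x20, x21} ∉ τ_X ✗.
  U = {j, k, l}: f^{-1}(U) = {x19, x20, x21, x22} ∈ τ_X ✓.
Found U = {k, l} with f^{-1}(U) = {x19, x20, x21} not in τ_X. Therefore f is NOT continuous.


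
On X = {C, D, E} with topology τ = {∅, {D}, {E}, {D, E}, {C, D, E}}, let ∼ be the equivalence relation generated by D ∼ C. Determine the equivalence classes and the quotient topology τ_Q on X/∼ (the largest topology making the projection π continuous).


X/∼ = {[C=D], [E]}; |τ_Q| = 3.

Equivalence classes: [C=D], [E].
Quotient map π: X → X/∼ sends C ↦ [C=D], D ↦ [C=D], E ↦ [E].
For each subset V ⊆ X/∼, compute π^{-1}(V) ⊆ X and check whether π^{-1}(V) ∈ τ. V is open in τ_Q iff π^{-1}(V) ∈ τ.
  V = {}: π^{-1}(V) = ∅ ∈ τ ✓.
  V = {[C=D]}: π^{-1}(V) = {C, D} ∉ τ ✗.
  V = {[E]}: π^{-1}(V) = {E} ∈ τ ✓.
  V = {[C=D], [E]}: π^{-1}(V) = {C, D, E} ∈ τ ✓.
Open sets in the quotient: τ_Q = {{}, {[E]}, {[C=D], [E]}} (3 elements).


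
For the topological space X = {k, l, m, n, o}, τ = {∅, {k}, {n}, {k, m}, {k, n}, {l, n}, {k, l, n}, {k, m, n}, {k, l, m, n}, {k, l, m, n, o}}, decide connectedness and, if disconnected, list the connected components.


(X, τ) is connected.

Find clopen sets (U ∈ τ with X ∖ U ∈ τ):
  U = ∅, X ∖ U = {k, l, m, n, o} — both open, so U is clopen.
  U = {k, l, m, n, o}, X ∖ U = ∅ — both open, so U is clopen.
Only trivial clopens (∅ and X) exist, so (X, τ) is connected.
Compute connected components by grouping points that agree on all clopens:
  component: {k, l, m, n, o}


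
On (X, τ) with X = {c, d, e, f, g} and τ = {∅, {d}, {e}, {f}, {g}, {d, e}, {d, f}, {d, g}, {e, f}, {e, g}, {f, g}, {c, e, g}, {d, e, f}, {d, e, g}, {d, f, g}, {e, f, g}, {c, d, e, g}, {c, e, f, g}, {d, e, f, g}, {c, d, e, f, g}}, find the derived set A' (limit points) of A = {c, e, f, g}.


A' = {c}

For each x ∈ X, list the open sets U ∈ τ with x ∈ U, then check whether U ∩ (A ∖ {x}) ≠ ∅ for every such U.
  x = c: opens ∋ x are {c, e, g}, {c, d, e, g}, {c, e, f, g}, {c, d, e, f, g}; each meets A ∖ {c}, so x IS a limit point.
  x = d: open {d} ∋ x has {d} ∩ (A ∖ {d}) = ∅, so x is NOT a limit point.
  x = e: open {e} ∋ x has {e} ∩ (A ∖ {e}) = ∅, so x is NOT a limit point.
  x = f: open {f} ∋ x has {f} ∩ (A ∖ {f}) = ∅, so x is NOT a limit point.
  x = g: open {g} ∋ x has {g} ∩ (A ∖ {g}) = ∅, so x is NOT a limit point.
Collecting: A' = {c}.


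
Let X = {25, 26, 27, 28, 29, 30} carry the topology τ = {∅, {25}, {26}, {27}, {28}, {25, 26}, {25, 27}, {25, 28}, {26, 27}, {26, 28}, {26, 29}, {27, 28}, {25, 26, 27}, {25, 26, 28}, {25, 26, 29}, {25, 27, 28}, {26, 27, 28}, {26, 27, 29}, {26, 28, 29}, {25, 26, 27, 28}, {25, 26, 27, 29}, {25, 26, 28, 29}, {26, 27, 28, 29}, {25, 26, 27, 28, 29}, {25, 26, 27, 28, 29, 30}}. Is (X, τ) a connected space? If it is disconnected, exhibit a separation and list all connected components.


(X, τ) is connected.

Find clopen sets (U ∈ τ with X ∖ U ∈ τ):
  U = ∅, X ∖ U = {25, 26, 27, 28, 29, 30} — both open, so U is clopen.
  U = {25, 26, 27, 28, 29, 30}, X ∖ U = ∅ — both open, so U is clopen.
Only trivial clopens (∅ and X) exist, so (X, τ) is connected.
Compute connected components by grouping points that agree on all clopens:
  component: {25, 26, 27, 28, 29, 30}


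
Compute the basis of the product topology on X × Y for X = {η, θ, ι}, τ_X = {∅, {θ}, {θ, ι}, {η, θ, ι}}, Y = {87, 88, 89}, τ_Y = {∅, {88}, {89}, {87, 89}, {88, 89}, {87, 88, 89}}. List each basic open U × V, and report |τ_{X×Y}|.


Basis B = {∅ × ∅, {θ} × {88}, {θ} × {89}, {θ} × {87, 89}, {θ} × {88, 89}, {θ, ι} × {88}, {θ, ι} × {89}, {η, θ, ι} × {88}, {η, θ, ι} × {89}, {θ} × {87, 88, 89}, {θ, ι} × {87, 89}, {θ, ι} × {88, 89}, {η, θ, ι} × {87, 89}, {η, θ, ι} × {88, 89}, {θ, ι} × {87, 88, 89}, {η, θ, ι} × {87, 88, 89}}; |τ_{X×Y}| = 40.

Enumerate products U × V with U ∈ τ_X, V ∈ τ_Y (deduplicated):
  ∅ × ∅ = {} (∅)
  {θ} × {88} = {(θ,88)}
  {θ} × {89} = {(θ,89)}
  {θ} × {87, 89} = {(θ,87), (θ,89)}
  {θ} × {88, 89} = {(θ,88), (θ,89)}
  {θ, ι} × {88} = {(θ,88), (ι,88)}
  {θ, ι} × {89} = {(θ,89), (ι,89)}
  {η, θ, ι} × {88} = {(η,88), (θ,88), (ι,88)}
  {η, θ, ι} × {89} = {(η,89), (θ,89), (ι,89)}
  {θ} × {87, 88, 89} = {(θ,87), (θ,88), (θ,89)}
  {θ, ι} × {87, 89} = {(θ,87), (θ,89), (ι,87), (ι,89)}
  {θ, ι} × {88, 89} = {(θ,88), (θ,89), (ι,88), (ι,89)}
  {η, θ, ι} × {87, 89} = {(η,87), (η,89), (θ,87), (θ,89), (ι,87), (ι,89)}
  {η, θ, ι} × {88, 89} = {(η,88), (η,89), (θ,88), (θ,89), (ι,88), (ι,89)}
  {θ, ι} × {87, 88, 89} = {(θ,87), (θ,88), (θ,89), (ι,87), (ι,88), (ι,89)}
  {η, θ, ι} × {87, 88, 89} = {(η,87), (η,88), (η,89), (θ,87), (θ,88), (θ,89), (ι,87), (ι,88), (ι,89)}
These 16 distinct sets form the basis B.
Close under arbitrary unions to get τ_{X×Y}; counting gives |τ_{X×Y}| = 40.


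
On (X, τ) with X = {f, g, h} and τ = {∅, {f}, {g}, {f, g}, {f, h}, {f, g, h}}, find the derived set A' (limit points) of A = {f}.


A' = {h}

For each x ∈ X, list the open sets U ∈ τ with x ∈ U, then check whether U ∩ (A ∖ {x}) ≠ ∅ for every such U.
  x = f: open {f} ∋ x has {f} ∩ (A ∖ {f}) = ∅, so x is NOT a limit point.
  x = g: open {g} ∋ x has {g} ∩ (A ∖ {g}) = ∅, so x is NOT a limit point.
  x = h: opens ∋ x are {f, h}, {f, g, h}; each meets A ∖ {h}, so x IS a limit point.
Collecting: A' = {h}.


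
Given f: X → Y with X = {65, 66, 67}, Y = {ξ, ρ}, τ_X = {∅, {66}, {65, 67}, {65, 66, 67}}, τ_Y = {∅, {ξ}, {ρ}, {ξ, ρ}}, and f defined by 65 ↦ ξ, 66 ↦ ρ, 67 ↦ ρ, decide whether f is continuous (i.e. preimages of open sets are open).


f is NOT continuous.

Compute f^{-1}(U) for each U ∈ τ_Y:
  U = ∅: f^{-1}(U) = ∅ ∈ τ_X ✓.
  U = {ξ}: f^{-1}(U) = {65} ∉ τ_X ✗.
  U = {ρ}: f^{-1}(U) = {66, 67} ∉ τ_X ✗.
  U = {ξ, ρ}: f^{-1}(U) = {65, 66, 67} ∈ τ_X ✓.
Found U = {ξ} with f^{-1}(U) = {65} not in τ_X. Therefore f is NOT continuous.


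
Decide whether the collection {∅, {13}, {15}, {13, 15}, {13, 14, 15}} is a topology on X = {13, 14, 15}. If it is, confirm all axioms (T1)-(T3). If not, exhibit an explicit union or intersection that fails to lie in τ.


τ IS a topology on X.

Axiom (T1): ∅ ∈ τ? Yes; X ∈ τ? Yes.
Axiom (T2/T3): check pairwise unions and intersections of members of τ.
All pairwise intersections and unions checked — each lies in τ. Therefore τ satisfies (T1), (T2), (T3): it IS a topology on X.


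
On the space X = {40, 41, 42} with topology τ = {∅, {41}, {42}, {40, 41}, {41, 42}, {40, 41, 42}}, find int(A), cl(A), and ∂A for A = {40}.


int(A) = ∅, cl(A) = {40}, ∂A = {40}.

Closed sets in (X, τ) are complements of opens:
  closed(X, τ) = {∅, {40}, {42}, {40, 41}, {40, 42}, {40, 41, 42}}.
int(A) = ⋃ {U ∈ τ : U ⊆ A}. Opens contained in A: ∅.
Taking the union of these: int(A) = ∅.
cl(A) = ⋂ {C closed : A ⊆ C}. Closed sets containing A: {40}, {40, 41}, {40, 42}, {40, 41, 42}.
Intersecting these: cl(A) = {40}.
∂A = cl(A) ∖ int(A) = {40} ∖ ∅ = {40}.


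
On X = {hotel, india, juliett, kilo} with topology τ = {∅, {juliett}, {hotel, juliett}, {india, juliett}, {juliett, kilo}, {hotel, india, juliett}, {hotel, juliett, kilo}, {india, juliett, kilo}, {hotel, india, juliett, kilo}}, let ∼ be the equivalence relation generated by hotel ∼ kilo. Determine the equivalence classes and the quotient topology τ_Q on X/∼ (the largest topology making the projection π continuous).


X/∼ = {[hotel=kilo], [india], [juliett]}; |τ_Q| = 5.

Equivalence classes: [hotel=kilo], [india], [juliett].
Quotient map π: X → X/∼ sends hotel ↦ [hotel=kilo], india ↦ [india], juliett ↦ [juliett], kilo ↦ [hotel=kilo].
For each subset V ⊆ X/∼, compute π^{-1}(V) ⊆ X and check whether π^{-1}(V) ∈ τ. V is open in τ_Q iff π^{-1}(V) ∈ τ.
  V = {}: π^{-1}(V) = ∅ ∈ τ ✓.
  V = {[hotel=kilo]}: π^{-1}(V) = {hotel, kilo} ∉ τ ✗.
  V = {[india]}: π^{-1}(V) = {india} ∉ τ ✗.
  V = {[hotel=kilo], [india]}: π^{-1}(V) = {hotel, india, kilo} ∉ τ ✗.
  V = {[juliett]}: π^{-1}(V) = {juliett} ∈ τ ✓.
  V = {[hotel=kilo], [juliett]}: π^{-1}(V) = {hotel, juliett, kilo} ∈ τ ✓.
  V = {[india], [juliett]}: π^{-1}(V) = {india, juliett} ∈ τ ✓.
  V = {[hotel=kilo], [india], [juliett]}: π^{-1}(V) = {hotel, india, juliett, kilo} ∈ τ ✓.
Open sets in the quotient: τ_Q = {{}, {[juliett]}, {[hotel=kilo], [juliett]}, {[india], [juliett]}, {[hotel=kilo], [india], [juliett]}} (5 elements).


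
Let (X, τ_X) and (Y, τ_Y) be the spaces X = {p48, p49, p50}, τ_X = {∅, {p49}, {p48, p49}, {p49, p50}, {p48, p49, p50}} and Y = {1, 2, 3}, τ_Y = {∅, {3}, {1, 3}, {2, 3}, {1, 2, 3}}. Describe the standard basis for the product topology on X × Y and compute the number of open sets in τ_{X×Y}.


Basis B = {∅ × ∅, {p49} × {3}, {p48, p49} × {3}, {p49} × {1, 3}, {p49} × {2, 3}, {p49, p50} × {3}, {p48, p49, p50} × {3}, {p49} × {1, 2, 3}, {p48, p49} × {1, 3}, {p48, p49} × {2, 3}, {p49, p50} × {1, 3}, {p49, p50} × {2, 3}, {p48, p49} × {1, 2, 3}, {p48, p49, p50} × {1, 3}, {p48, p49, p50} × {2, 3}, {p49, p50} × {1, 2, 3}, {p48, p49, p50} × {1, 2, 3}}; |τ_{X×Y}| = 48.

Enumerate products U × V with U ∈ τ_X, V ∈ τ_Y (deduplicated):
  ∅ × ∅ = {} (∅)
  {p49} × {3} = {(p49,3)}
  {p48, p49} × {3} = {(p48,3), (p49,3)}
  {p49} × {1, 3} = {(p49,1), (p49,3)}
  {p49} × {2, 3} = {(p49,2), (p49,3)}
  {p49, p50} × {3} = {(p49,3), (p50,3)}
  {p48, p49, p50} × {3} = {(p48,3), (p49,3), (p50,3)}
  {p49} × {1, 2, 3} = {(p49,1), (p49,2), (p49,3)}
  {p48, p49} × {1, 3} = {(p48,1), (p48,3), (p49,1), (p49,3)}
  {p48, p49} × {2, 3} = {(p48,2), (p48,3), (p49,2), (p49,3)}
  {p49, p50} × {1, 3} = {(p49,1), (p49,3), (p50,1), (p50,3)}
  {p49, p50} × {2, 3} = {(p49,2), (p49,3), (p50,2), (p50,3)}
  {p48, p49} × {1, 2, 3} = {(p48,1), (p48,2), (p48,3), (p49,1), (p49,2), (p49,3)}
  {p48, p49, p50} × {1, 3} = {(p48,1), (p48,3), (p49,1), (p49,3), (p50,1), (p50,3)}
  {p48, p49, p50} × {2, 3} = {(p48,2), (p48,3), (p49,2), (p49,3), (p50,2), (p50,3)}
  {p49, p50} × {1, 2, 3} = {(p49,1), (p49,2), (p49,3), (p50,1), (p50,2), (p50,3)}
  {p48, p49, p50} × {1, 2, 3} = {(p48,1), (p48,2), (p48,3), (p49,1), (p49,2), (p49,3), (p50,1), (p50,2), (p50,3)}
These 17 distinct sets form the basis B.
Close under arbitrary unions to get τ_{X×Y}; counting gives |τ_{X×Y}| = 48.


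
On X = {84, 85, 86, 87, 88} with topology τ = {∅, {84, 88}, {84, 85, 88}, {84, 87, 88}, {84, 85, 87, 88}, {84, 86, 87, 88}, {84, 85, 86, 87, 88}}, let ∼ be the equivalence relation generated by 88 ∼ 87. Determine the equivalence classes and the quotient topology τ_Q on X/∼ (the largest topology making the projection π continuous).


X/∼ = {[84], [85], [86], [87=88]}; |τ_Q| = 5.

Equivalence classes: [84], [85], [86], [87=88].
Quotient map π: X → X/∼ sends 84 ↦ [84], 85 ↦ [85], 86 ↦ [86], 87 ↦ [87=88], 88 ↦ [87=88].
For each subset V ⊆ X/∼, compute π^{-1}(V) ⊆ X and check whether π^{-1}(V) ∈ τ. V is open in τ_Q iff π^{-1}(V) ∈ τ.
  V = {}: π^{-1}(V) = ∅ ∈ τ ✓.
  V = {[84]}: π^{-1}(V) = {84} ∉ τ ✗.
  V = {[85]}: π^{-1}(V) = {85} ∉ τ ✗.
  V = {[84], [85]}: π^{-1}(V) = {84, 85} ∉ τ ✗.
  V = {[86]}: π^{-1}(V) = {86} ∉ τ ✗.
  V = {[84], [86]}: π^{-1}(V) = {84, 86} ∉ τ ✗.
  V = {[85], [86]}: π^{-1}(V) = {85, 86} ∉ τ ✗.
  V = {[84], [85], [86]}: π^{-1}(V) = {84, 85, 86} ∉ τ ✗.
  V = {[87=88]}: π^{-1}(V) = {87, 88} ∉ τ ✗.
  V = {[84], [87=88]}: π^{-1}(V) = {84, 87, 88} ∈ τ ✓.
  V = {[85], [87=88]}: π^{-1}(V) = {85, 87, 88} ∉ τ ✗.
  V = {[84], [85], [87=88]}: π^{-1}(V) = {84, 85, 87, 88} ∈ τ ✓.
  V = {[86], [87=88]}: π^{-1}(V) = {86, 87, 88} ∉ τ ✗.
  V = {[84], [86], [87=88]}: π^{-1}(V) = {84, 86, 87, 88} ∈ τ ✓.
  V = {[85], [86], [87=88]}: π^{-1}(V) = {85, 86, 87, 88} ∉ τ ✗.
  V = {[84], [85], [86], [87=88]}: π^{-1}(V) = {84, 85, 86, 87, 88} ∈ τ ✓.
Open sets in the quotient: τ_Q = {{}, {[84], [87=88]}, {[84], [85], [87=88]}, {[84], [86], [87=88]}, {[84], [85], [86], [87=88]}} (5 elements).


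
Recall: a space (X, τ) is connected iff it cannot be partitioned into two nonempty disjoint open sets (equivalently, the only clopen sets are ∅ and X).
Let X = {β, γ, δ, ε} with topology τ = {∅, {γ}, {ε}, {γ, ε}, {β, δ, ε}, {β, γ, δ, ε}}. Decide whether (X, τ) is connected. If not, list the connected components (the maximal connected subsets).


(X, τ) is disconnected; components = [{γ}, {β, δ, ε}].

Find clopen sets (U ∈ τ with X ∖ U ∈ τ):
  U = ∅, X ∖ U = {β, γ, δ, ε} — both open, so U is clopen.
  U = {γ}, X ∖ U = {β, δ, ε} — both open, so U is clopen.
  U = {β, δ, ε}, X ∖ U = {γ} — both open, so U is clopen.
  U = {β, γ, δ, ε}, X ∖ U = ∅ — both open, so U is clopen.
Nontrivial clopen(s) exist: e.g. {β, δ, ε}. So (X, τ) is disconnected.
Compute connected components by grouping points that agree on all clopens:
  component: {γ}
  component: {β, δ, ε}


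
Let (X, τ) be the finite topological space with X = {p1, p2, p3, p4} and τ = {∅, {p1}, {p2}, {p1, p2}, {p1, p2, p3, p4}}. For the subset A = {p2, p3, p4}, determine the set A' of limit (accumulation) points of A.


A' = {p3, p4}

For each x ∈ X, list the open sets U ∈ τ with x ∈ U, then check whether U ∩ (A ∖ {x}) ≠ ∅ for every such U.
  x = p1: open {p1} ∋ x has {p1} ∩ (A ∖ {p1}) = ∅, so x is NOT a limit point.
  x = p2: open {p2} ∋ x has {p2} ∩ (A ∖ {p2}) = ∅, so x is NOT a limit point.
  x = p3: opens ∋ x are {p1, p2, p3, p4}; each meets A ∖ {p3}, so x IS a limit point.
  x = p4: opens ∋ x are {p1, p2, p3, p4}; each meets A ∖ {p4}, so x IS a limit point.
Collecting: A' = {p3, p4}.


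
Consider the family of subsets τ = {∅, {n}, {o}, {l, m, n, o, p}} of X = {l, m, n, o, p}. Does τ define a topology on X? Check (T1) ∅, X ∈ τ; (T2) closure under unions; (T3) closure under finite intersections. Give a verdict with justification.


τ is NOT a topology on X.

Axiom (T1): ∅ ∈ τ? Yes; X ∈ τ? Yes.
Axiom (T2/T3): check pairwise unions and intersections of members of τ.
Counterexample for (T2): {n} ∪ {o} = {n, o} ∉ τ. Therefore τ is NOT a topology.


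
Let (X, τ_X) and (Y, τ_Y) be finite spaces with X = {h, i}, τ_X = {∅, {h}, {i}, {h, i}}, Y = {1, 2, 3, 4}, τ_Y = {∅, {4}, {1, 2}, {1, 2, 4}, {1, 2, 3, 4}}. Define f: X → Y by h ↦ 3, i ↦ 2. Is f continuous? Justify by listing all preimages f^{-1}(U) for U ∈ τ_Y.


f IS continuous.

Compute f^{-1}(U) for each U ∈ τ_Y:
  U = ∅: f^{-1}(U) = ∅ ∈ τ_X ✓.
  U = {4}: f^{-1}(U) = ∅ ∈ τ_X ✓.
  U = {1, 2}: f^{-1}(U) = {i} ∈ τ_X ✓.
  U = {1, 2, 4}: f^{-1}(U) = {i} ∈ τ_X ✓.
  U = {1, 2, 3, 4}: f^{-1}(U) = {h, i} ∈ τ_X ✓.
Every preimage lies in τ_X, so f IS continuous.


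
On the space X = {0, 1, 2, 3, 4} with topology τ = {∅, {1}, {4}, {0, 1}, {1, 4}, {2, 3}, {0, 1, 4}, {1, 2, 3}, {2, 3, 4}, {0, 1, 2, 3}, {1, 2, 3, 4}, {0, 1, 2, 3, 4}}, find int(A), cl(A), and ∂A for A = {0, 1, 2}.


int(A) = {0, 1}, cl(A) = {0, 1, 2, 3}, ∂A = {2, 3}.

Closed sets in (X, τ) are complements of opens:
  closed(X, τ) = {∅, {0}, {4}, {0, 1}, {0, 4}, {2, 3}, {0, 1, 4}, {0, 2, 3}, {2, 3, 4}, {0, 1, 2, 3}, {0, 2, 3, 4}, {0, 1, 2, 3, 4}}.
int(A) = ⋃ {U ∈ τ : U ⊆ A}. Opens contained in A: ∅, {1}, {0, 1}.
Taking the union of these: int(A) = {0, 1}.
cl(A) = ⋂ {C closed : A ⊆ C}. Closed sets containing A: {0, 1, 2, 3}, {0, 1, 2, 3, 4}.
Intersecting these: cl(A) = {0, 1, 2, 3}.
∂A = cl(A) ∖ int(A) = {0, 1, 2, 3} ∖ {0, 1} = {2, 3}.


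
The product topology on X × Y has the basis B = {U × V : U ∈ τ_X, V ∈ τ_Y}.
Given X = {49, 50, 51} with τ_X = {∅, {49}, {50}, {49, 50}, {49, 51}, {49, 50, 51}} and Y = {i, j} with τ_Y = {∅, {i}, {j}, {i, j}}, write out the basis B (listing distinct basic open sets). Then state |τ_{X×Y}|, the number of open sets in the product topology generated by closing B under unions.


Basis B = {∅ × ∅, {49} × {i}, {49} × {j}, {50} × {i}, {50} × {j}, {49} × {i, j}, {49, 50} × {i}, {49, 51} × {i}, {49, 50} × {j}, {49, 51} × {j}, {50} × {i, j}, {49, 50, 51} × {i}, {49, 50, 51} × {j}, {49, 50} × {i, j}, {49, 51} × {i, j}, {49, 50, 51} × {i, j}}; |τ_{X×Y}| = 36.

Enumerate products U × V with U ∈ τ_X, V ∈ τ_Y (deduplicated):
  ∅ × ∅ = {} (∅)
  {49} × {i} = {(49,i)}
  {49} × {j} = {(49,j)}
  {50} × {i} = {(50,i)}
  {50} × {j} = {(50,j)}
  {49} × {i, j} = {(49,i), (49,j)}
  {49, 50} × {i} = {(49,i), (50,i)}
  {49, 51} × {i} = {(49,i), (51,i)}
  {49, 50} × {j} = {(49,j), (50,j)}
  {49, 51} × {j} = {(49,j), (51,j)}
  {50} × {i, j} = {(50,i), (50,j)}
  {49, 50, 51} × {i} = {(49,i), (50,i), (51,i)}
  {49, 50, 51} × {j} = {(49,j), (50,j), (51,j)}
  {49, 50} × {i, j} = {(49,i), (49,j), (50,i), (50,j)}
  {49, 51} × {i, j} = {(49,i), (49,j), (51,i), (51,j)}
  {49, 50, 51} × {i, j} = {(49,i), (49,j), (50,i), (50,j), (51,i), (51,j)}
These 16 distinct sets form the basis B.
Close under arbitrary unions to get τ_{X×Y}; counting gives |τ_{X×Y}| = 36.


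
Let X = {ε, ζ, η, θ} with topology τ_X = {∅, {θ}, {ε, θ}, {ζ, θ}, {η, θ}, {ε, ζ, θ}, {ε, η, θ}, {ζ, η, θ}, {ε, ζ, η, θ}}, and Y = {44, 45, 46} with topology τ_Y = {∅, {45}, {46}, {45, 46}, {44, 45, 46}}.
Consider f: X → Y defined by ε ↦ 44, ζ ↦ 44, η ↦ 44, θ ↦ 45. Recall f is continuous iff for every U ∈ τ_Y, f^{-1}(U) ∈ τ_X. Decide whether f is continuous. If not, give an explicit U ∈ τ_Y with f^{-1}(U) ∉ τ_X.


f IS continuous.

Compute f^{-1}(U) for each U ∈ τ_Y:
  U = ∅: f^{-1}(U) = ∅ ∈ τ_X ✓.
  U = {45}: f^{-1}(U) = {θ} ∈ τ_X ✓.
  U = {46}: f^{-1}(U) = ∅ ∈ τ_X ✓.
  U = {45, 46}: f^{-1}(U) = {θ} ∈ τ_X ✓.
  U = {44, 45, 46}: f^{-1}(U) = {ε, ζ, η, θ} ∈ τ_X ✓.
Every preimage lies in τ_X, so f IS continuous.


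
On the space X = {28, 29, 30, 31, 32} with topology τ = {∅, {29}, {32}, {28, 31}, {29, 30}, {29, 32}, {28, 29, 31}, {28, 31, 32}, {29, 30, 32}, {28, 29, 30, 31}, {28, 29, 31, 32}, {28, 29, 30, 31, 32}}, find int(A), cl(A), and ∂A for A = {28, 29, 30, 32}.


int(A) = {29, 30, 32}, cl(A) = {28, 29, 30, 31, 32}, ∂A = {28, 31}.

Closed sets in (X, τ) are complements of opens:
  closed(X, τ) = {∅, {30}, {32}, {28, 31}, {29, 30}, {30, 32}, {28, 30, 31}, {28, 31, 32}, {29, 30, 32}, {28, 29, 30, 31}, {28, 30, 31, 32}, {28, 29, 30, 31, 32}}.
int(A) = ⋃ {U ∈ τ : U ⊆ A}. Opens contained in A: ∅, {29}, {32}, {29, 30}, {29, 32}, {29, 30, 32}.
Taking the union of these: int(A) = {29, 30, 32}.
cl(A) = ⋂ {C closed : A ⊆ C}. Closed sets containing A: {28, 29, 30, 31, 32}.
Intersecting these: cl(A) = {28, 29, 30, 31, 32}.
∂A = cl(A) ∖ int(A) = {28, 29, 30, 31, 32} ∖ {29, 30, 32} = {28, 31}.


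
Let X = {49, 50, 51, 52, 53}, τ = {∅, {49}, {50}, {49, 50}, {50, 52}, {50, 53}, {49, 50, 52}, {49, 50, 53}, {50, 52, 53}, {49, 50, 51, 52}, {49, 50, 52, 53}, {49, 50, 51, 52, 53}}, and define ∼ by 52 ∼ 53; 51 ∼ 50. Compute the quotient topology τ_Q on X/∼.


X/∼ = {[49], [50=51], [52=53]}; |τ_Q| = 3.

Equivalence classes: [49], [50=51], [52=53].
Quotient map π: X → X/∼ sends 49 ↦ [49], 50 ↦ [50=51], 51 ↦ [50=51], 52 ↦ [52=53], 53 ↦ [52=53].
For each subset V ⊆ X/∼, compute π^{-1}(V) ⊆ X and check whether π^{-1}(V) ∈ τ. V is open in τ_Q iff π^{-1}(V) ∈ τ.
  V = {}: π^{-1}(V) = ∅ ∈ τ ✓.
  V = {[49]}: π^{-1}(V) = {49} ∈ τ ✓.
  V = {[50=51]}: π^{-1}(V) = {50, 51} ∉ τ ✗.
  V = {[49], [50=51]}: π^{-1}(V) = {49, 50, 51} ∉ τ ✗.
  V = {[52=53]}: π^{-1}(V) = {52, 53} ∉ τ ✗.
  V = {[49], [52=53]}: π^{-1}(V) = {49, 52, 53} ∉ τ ✗.
  V = {[50=51], [52=53]}: π^{-1}(V) = {50, 51, 52, 53} ∉ τ ✗.
  V = {[49], [50=51], [52=53]}: π^{-1}(V) = {49, 50, 51, 52, 53} ∈ τ ✓.
Open sets in the quotient: τ_Q = {{}, {[49]}, {[49], [50=51], [52=53]}} (3 elements).


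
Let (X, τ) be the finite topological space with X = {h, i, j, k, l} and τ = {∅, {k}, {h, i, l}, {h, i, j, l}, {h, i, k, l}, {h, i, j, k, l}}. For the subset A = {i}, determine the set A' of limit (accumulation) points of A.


A' = {h, j, l}

For each x ∈ X, list the open sets U ∈ τ with x ∈ U, then check whether U ∩ (A ∖ {x}) ≠ ∅ for every such U.
  x = h: opens ∋ x are {h, i, l}, {h, i, j, l}, {h, i, k, l}, {h, i, j, k, l}; each meets A ∖ {h}, so x IS a limit point.
  x = i: open {h, i, l} ∋ x has {h, i, l} ∩ (A ∖ {i}) = ∅, so x is NOT a limit point.
  x = j: opens ∋ x are {h, i, j, l}, {h, i, j, k, l}; each meets A ∖ {j}, so x IS a limit point.
  x = k: open {k} ∋ x has {k} ∩ (A ∖ {k}) = ∅, so x is NOT a limit point.
  x = l: opens ∋ x are {h, i, l}, {h, i, j, l}, {h, i, k, l}, {h, i, j, k, l}; each meets A ∖ {l}, so x IS a limit point.
Collecting: A' = {h, j, l}.


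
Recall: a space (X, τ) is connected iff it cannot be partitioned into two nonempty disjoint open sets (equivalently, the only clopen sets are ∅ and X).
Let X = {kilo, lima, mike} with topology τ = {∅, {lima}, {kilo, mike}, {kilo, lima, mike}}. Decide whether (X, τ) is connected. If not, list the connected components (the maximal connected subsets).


(X, τ) is disconnected; components = [{lima}, {kilo, mike}].

Find clopen sets (U ∈ τ with X ∖ U ∈ τ):
  U = ∅, X ∖ U = {kilo, lima, mike} — both open, so U is clopen.
  U = {lima}, X ∖ U = {kilo, mike} — both open, so U is clopen.
  U = {kilo, mike}, X ∖ U = {lima} — both open, so U is clopen.
  U = {kilo, lima, mike}, X ∖ U = ∅ — both open, so U is clopen.
Nontrivial clopen(s) exist: e.g. {lima}. So (X, τ) is disconnected.
Compute connected components by grouping points that agree on all clopens:
  component: {lima}
  component: {kilo, mike}


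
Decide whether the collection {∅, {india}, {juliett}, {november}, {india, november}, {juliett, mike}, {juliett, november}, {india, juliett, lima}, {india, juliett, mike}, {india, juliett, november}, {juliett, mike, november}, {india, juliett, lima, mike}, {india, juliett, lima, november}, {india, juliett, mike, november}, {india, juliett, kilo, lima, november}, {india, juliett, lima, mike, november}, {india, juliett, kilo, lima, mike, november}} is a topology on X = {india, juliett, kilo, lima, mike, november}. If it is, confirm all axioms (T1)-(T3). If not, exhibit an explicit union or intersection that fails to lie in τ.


τ is NOT a topology on X.

Axiom (T1): ∅ ∈ τ? Yes; X ∈ τ? Yes.
Axiom (T2/T3): check pairwise unions and intersections of members of τ.
Counterexample for (T2): {india} ∪ {juliett} = {india, juliett} ∉ τ. Therefore τ is NOT a topology.


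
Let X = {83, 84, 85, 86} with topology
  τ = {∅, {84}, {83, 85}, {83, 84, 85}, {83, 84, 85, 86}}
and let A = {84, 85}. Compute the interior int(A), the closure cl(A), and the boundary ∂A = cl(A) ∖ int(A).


int(A) = {84}, cl(A) = {83, 84, 85, 86}, ∂A = {83, 85, 86}.

Closed sets in (X, τ) are complements of opens:
  closed(X, τ) = {∅, {86}, {84, 86}, {83, 85, 86}, {83, 84, 85, 86}}.
int(A) = ⋃ {U ∈ τ : U ⊆ A}. Opens contained in A: ∅, {84}.
Taking the union of these: int(A) = {84}.
cl(A) = ⋂ {C closed : A ⊆ C}. Closed sets containing A: {83, 84, 85, 86}.
Intersecting these: cl(A) = {83, 84, 85, 86}.
∂A = cl(A) ∖ int(A) = {83, 84, 85, 86} ∖ {84} = {83, 85, 86}.


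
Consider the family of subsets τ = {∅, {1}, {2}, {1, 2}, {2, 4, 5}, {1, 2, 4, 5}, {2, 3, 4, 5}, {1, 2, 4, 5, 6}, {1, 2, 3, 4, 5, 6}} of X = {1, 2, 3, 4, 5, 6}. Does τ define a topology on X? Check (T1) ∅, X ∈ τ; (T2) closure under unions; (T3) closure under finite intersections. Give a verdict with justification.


τ is NOT a topology on X.

Axiom (T1): ∅ ∈ τ? Yes; X ∈ τ? Yes.
Axiom (T2/T3): check pairwise unions and intersections of members of τ.
Counterexample for (T2): {1} ∪ {2, 3, 4, 5} = {1, 2, 3, 4, 5} ∉ τ. Therefore τ is NOT a topology.


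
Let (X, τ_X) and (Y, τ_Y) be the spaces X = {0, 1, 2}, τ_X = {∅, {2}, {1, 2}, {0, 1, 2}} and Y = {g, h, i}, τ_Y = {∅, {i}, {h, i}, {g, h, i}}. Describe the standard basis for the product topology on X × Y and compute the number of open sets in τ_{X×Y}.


Basis B = {∅ × ∅, {2} × {i}, {1, 2} × {i}, {2} × {h, i}, {0, 1, 2} × {i}, {2} × {g, h, i}, {1, 2} × {h, i}, {0, 1, 2} × {h, i}, {1, 2} × {g, h, i}, {0, 1, 2} × {g, h, i}}; |τ_{X×Y}| = 20.

Enumerate products U × V with U ∈ τ_X, V ∈ τ_Y (deduplicated):
  ∅ × ∅ = {} (∅)
  {2} × {i} = {(2,i)}
  {1, 2} × {i} = {(1,i), (2,i)}
  {2} × {h, i} = {(2,h), (2,i)}
  {0, 1, 2} × {i} = {(0,i), (1,i), (2,i)}
  {2} × {g, h, i} = {(2,g), (2,h), (2,i)}
  {1, 2} × {h, i} = {(1,h), (1,i), (2,h), (2,i)}
  {0, 1, 2} × {h, i} = {(0,h), (0,i), (1,h), (1,i), (2,h), (2,i)}
  {1, 2} × {g, h, i} = {(1,g), (1,h), (1,i), (2,g), (2,h), (2,i)}
  {0, 1, 2} × {g, h, i} = {(0,g), (0,h), (0,i), (1,g), (1,h), (1,i), (2,g), (2,h), (2,i)}
These 10 distinct sets form the basis B.
Close under arbitrary unions to get τ_{X×Y}; counting gives |τ_{X×Y}| = 20.


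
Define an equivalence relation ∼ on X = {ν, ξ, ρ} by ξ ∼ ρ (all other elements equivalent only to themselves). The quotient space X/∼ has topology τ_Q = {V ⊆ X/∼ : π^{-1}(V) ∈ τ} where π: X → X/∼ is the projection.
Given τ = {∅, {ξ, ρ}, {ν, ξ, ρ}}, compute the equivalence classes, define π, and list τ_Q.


X/∼ = {[ν], [ξ=ρ]}; |τ_Q| = 3.

Equivalence classes: [ν], [ξ=ρ].
Quotient map π: X → X/∼ sends ν ↦ [ν], ξ ↦ [ξ=ρ], ρ ↦ [ξ=ρ].
For each subset V ⊆ X/∼, compute π^{-1}(V) ⊆ X and check whether π^{-1}(V) ∈ τ. V is open in τ_Q iff π^{-1}(V) ∈ τ.
  V = {}: π^{-1}(V) = ∅ ∈ τ ✓.
  V = {[ν]}: π^{-1}(V) = {ν} ∉ τ ✗.
  V = {[ξ=ρ]}: π^{-1}(V) = {ξ, ρ} ∈ τ ✓.
  V = {[ν], [ξ=ρ]}: π^{-1}(V) = {ν, ξ, ρ} ∈ τ ✓.
Open sets in the quotient: τ_Q = {{}, {[ξ=ρ]}, {[ν], [ξ=ρ]}} (3 elements).


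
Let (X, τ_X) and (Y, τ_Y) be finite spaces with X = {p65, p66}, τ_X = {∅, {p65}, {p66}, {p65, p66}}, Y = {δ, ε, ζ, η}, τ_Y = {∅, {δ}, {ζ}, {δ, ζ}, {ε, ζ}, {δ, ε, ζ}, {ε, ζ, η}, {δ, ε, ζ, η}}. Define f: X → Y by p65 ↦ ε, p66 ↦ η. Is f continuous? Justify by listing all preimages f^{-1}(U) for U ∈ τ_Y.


f IS continuous.

Compute f^{-1}(U) for each U ∈ τ_Y:
  U = ∅: f^{-1}(U) = ∅ ∈ τ_X ✓.
  U = {δ}: f^{-1}(U) = ∅ ∈ τ_X ✓.
  U = {ζ}: f^{-1}(U) = ∅ ∈ τ_X ✓.
  U = {δ, ζ}: f^{-1}(U) = ∅ ∈ τ_X ✓.
  U = {ε, ζ}: f^{-1}(U) = {p65} ∈ τ_X ✓.
  U = {δ, ε, ζ}: f^{-1}(U) = {p65} ∈ τ_X ✓.
  U = {ε, ζ, η}: f^{-1}(U) = {p65, p66} ∈ τ_X ✓.
  U = {δ, ε, ζ, η}: f^{-1}(U) = {p65, p66} ∈ τ_X ✓.
Every preimage lies in τ_X, so f IS continuous.


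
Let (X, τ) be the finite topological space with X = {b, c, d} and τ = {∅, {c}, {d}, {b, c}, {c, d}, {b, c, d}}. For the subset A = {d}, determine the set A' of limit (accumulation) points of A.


A' = ∅

For each x ∈ X, list the open sets U ∈ τ with x ∈ U, then check whether U ∩ (A ∖ {x}) ≠ ∅ for every such U.
  x = b: open {b, c} ∋ x has {b, c} ∩ (A ∖ {b}) = ∅, so x is NOT a limit point.
  x = c: open {c} ∋ x has {c} ∩ (A ∖ {c}) = ∅, so x is NOT a limit point.
  x = d: open {d} ∋ x has {d} ∩ (A ∖ {d}) = ∅, so x is NOT a limit point.
Collecting: A' = ∅.


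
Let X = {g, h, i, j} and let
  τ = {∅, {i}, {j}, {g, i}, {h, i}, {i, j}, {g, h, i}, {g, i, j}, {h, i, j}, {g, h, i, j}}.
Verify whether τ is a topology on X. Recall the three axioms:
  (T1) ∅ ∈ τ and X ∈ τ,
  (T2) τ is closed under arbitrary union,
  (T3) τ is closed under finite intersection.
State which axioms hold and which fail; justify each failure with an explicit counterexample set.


τ IS a topology on X.

Axiom (T1): ∅ ∈ τ? Yes; X ∈ τ? Yes.
Axiom (T2/T3): check pairwise unions and intersections of members of τ.
All pairwise intersections and unions checked — each lies in τ. Therefore τ satisfies (T1), (T2), (T3): it IS a topology on X.


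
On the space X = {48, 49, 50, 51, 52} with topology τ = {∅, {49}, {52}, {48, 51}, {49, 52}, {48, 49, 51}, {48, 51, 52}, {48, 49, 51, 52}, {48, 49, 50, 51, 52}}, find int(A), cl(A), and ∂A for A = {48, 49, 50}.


int(A) = {49}, cl(A) = {48, 49, 50, 51}, ∂A = {48, 50, 51}.

Closed sets in (X, τ) are complements of opens:
  closed(X, τ) = {∅, {50}, {49, 50}, {50, 52}, {48, 50, 51}, {49, 50, 52}, {48, 49, 50, 51}, {48, 50, 51, 52}, {48, 49, 50, 51, 52}}.
int(A) = ⋃ {U ∈ τ : U ⊆ A}. Opens contained in A: ∅, {49}.
Taking the union of these: int(A) = {49}.
cl(A) = ⋂ {C closed : A ⊆ C}. Closed sets containing A: {48, 49, 50, 51}, {48, 49, 50, 51, 52}.
Intersecting these: cl(A) = {48, 49, 50, 51}.
∂A = cl(A) ∖ int(A) = {48, 49, 50, 51} ∖ {49} = {48, 50, 51}.


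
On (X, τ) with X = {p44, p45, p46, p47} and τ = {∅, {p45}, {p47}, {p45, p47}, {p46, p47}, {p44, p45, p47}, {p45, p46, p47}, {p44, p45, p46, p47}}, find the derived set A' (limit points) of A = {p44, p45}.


A' = {p44}

For each x ∈ X, list the open sets U ∈ τ with x ∈ U, then check whether U ∩ (A ∖ {x}) ≠ ∅ for every such U.
  x = p44: opens ∋ x are {p44, p45, p47}, {p44, p45, p46, p47}; each meets A ∖ {p44}, so x IS a limit point.
  x = p45: open {p45} ∋ x has {p45} ∩ (A ∖ {p45}) = ∅, so x is NOT a limit point.
  x = p46: open {p46, p47} ∋ x has {p46, p47} ∩ (A ∖ {p46}) = ∅, so x is NOT a limit point.
  x = p47: open {p47} ∋ x has {p47} ∩ (A ∖ {p47}) = ∅, so x is NOT a limit point.
Collecting: A' = {p44}.


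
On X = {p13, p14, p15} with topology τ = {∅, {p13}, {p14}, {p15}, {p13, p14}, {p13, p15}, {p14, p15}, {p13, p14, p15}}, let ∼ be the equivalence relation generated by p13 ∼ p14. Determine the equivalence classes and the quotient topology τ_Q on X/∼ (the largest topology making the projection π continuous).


X/∼ = {[p13=p14], [p15]}; |τ_Q| = 4.

Equivalence classes: [p13=p14], [p15].
Quotient map π: X → X/∼ sends p13 ↦ [p13=p14], p14 ↦ [p13=p14], p15 ↦ [p15].
For each subset V ⊆ X/∼, compute π^{-1}(V) ⊆ X and check whether π^{-1}(V) ∈ τ. V is open in τ_Q iff π^{-1}(V) ∈ τ.
  V = {}: π^{-1}(V) = ∅ ∈ τ ✓.
  V = {[p13=p14]}: π^{-1}(V) = {p13, p14} ∈ τ ✓.
  V = {[p15]}: π^{-1}(V) = {p15} ∈ τ ✓.
  V = {[p13=p14], [p15]}: π^{-1}(V) = {p13, p14, p15} ∈ τ ✓.
Open sets in the quotient: τ_Q = {{}, {[p13=p14]}, {[p15]}, {[p13=p14], [p15]}} (4 elements).
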